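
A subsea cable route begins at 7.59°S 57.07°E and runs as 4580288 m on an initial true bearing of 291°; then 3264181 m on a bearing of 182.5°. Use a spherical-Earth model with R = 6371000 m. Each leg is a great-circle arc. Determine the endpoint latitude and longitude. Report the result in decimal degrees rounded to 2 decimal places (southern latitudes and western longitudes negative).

latitude -21.59°, longitude 17.40°

Apply the spherical direct solution leg by leg, carrying full precision between legs.
Leg 1: from (-7.59°, 57.07°), δ = 4580288/6371000 = 0.718928 rad, θ = 291° → φ = 7.73°, λ = 18.72°.
Leg 2: from (7.73°, 18.72°), δ = 3264181/6371000 = 0.512350 rad, θ = 182.5° → φ = -21.59°, λ = 17.40°.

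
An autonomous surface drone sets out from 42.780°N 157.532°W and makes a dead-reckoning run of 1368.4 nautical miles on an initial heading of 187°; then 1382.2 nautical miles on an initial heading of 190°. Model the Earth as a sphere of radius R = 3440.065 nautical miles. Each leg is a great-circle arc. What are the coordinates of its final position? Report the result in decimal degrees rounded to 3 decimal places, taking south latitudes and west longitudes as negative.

Apply the spherical direct solution leg by leg, carrying full precision between legs.
Leg 1: from (42.780°, -157.532°), δ = 1368.4/3440.065 = 0.397783 rad, θ = 187° → φ = 20.118°, λ = -160.414°.
Leg 2: from (20.118°, -160.414°), δ = 1382.2/3440.065 = 0.401795 rad, θ = 190° → φ = -2.583°, λ = -164.312°.

latitude -2.583°, longitude -164.312°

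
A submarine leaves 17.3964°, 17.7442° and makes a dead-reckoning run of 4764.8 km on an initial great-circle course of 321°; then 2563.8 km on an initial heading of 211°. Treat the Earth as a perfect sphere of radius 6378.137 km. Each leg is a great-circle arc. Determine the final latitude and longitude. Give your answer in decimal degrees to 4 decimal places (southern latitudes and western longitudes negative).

latitude 25.7235°, longitude -33.4385°

Apply the spherical direct solution leg by leg, carrying full precision between legs.
Leg 1: from (17.3964°, 17.7442°), δ = 4764.8/6378.137 = 0.747052 rad, θ = 321° → φ = 46.3244°, λ = -20.5142°.
Leg 2: from (46.3244°, -20.5142°), δ = 2563.8/6378.137 = 0.401967 rad, θ = 211° → φ = 25.7235°, λ = -33.4385°.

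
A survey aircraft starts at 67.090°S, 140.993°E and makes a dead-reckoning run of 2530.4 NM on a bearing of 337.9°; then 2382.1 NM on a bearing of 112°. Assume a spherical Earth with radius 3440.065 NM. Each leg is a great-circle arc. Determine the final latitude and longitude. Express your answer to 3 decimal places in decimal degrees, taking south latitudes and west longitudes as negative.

Apply the spherical direct solution leg by leg, carrying full precision between legs.
Leg 1: from (-67.090°, 140.993°), δ = 2530.4/3440.065 = 0.735567 rad, θ = 337.9° → φ = -26.164°, λ = 124.657°.
Leg 2: from (-26.164°, 124.657°), δ = 2382.1/3440.065 = 0.692458 rad, θ = 112° → φ = -33.645°, λ = 169.977°.

latitude -33.645°, longitude 169.977°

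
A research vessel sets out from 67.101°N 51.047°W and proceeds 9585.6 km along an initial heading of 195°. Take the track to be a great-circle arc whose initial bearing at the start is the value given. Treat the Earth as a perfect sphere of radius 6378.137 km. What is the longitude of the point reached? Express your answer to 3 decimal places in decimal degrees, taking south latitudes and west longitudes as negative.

longitude -66.820°

δ = 9585.6/6378.137 = 1.502884 rad (86.1089°).
With φ₁ = 67.101° = 1.171133 rad and θ = 195° = 3.403392 rad:
sin φ₂ = sin φ₁ cos δ + cos φ₁ sin δ cos θ = (0.921192)(0.067860) + (0.389108)(0.997695)(-0.965926) = -0.312471
φ₂ = asin(-0.312471) = -0.317793 rad = -18.208°.
Δλ = atan2( sin θ sin δ cos φ₁ , cos δ − sin φ₁ sin φ₂ ) = atan2(-0.100476, 0.355706) = -0.275298 rad = -15.773°.
Hence λ₂ = -51.047° + -15.773° = -66.820°.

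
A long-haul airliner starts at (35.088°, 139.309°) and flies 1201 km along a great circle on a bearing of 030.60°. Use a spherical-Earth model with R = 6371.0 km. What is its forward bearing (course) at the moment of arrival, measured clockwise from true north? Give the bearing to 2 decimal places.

final bearing 35.49°

Angular distance δ = d/R = 1201 / 6371 = 0.188510 rad.
Converting: φ₁ = 0.612401 rad, θ = 0.534071 rad.
Applying the spherical law of cosines for sides, sin φ₂ = sin φ₁ cos δ + cos φ₁ sin δ cos θ = 0.696637, so φ₂ = 44.158°.
For the longitude increment, Δλ = atan2( sin θ sin δ cos φ₁, cos δ − sin φ₁ sin φ₂ ) = atan2(0.078057, 0.581834) = 7.641°.
λ₂ = 139.309° + 7.641° = 146.950°.
The forward bearing on arrival equals the back-azimuth from the destination plus 180°.
Back-azimuth from P₂ (44.16°, 146.95°) to P₁ (35.09°, 139.31°), with Δλ' = λ₁ − λ₂ = -7.64°: atan2( sin Δλ' cos φ₁ , cos φ₂ sin φ₁ − sin φ₂ cos φ₁ cos Δλ' ) = 215.49°.
Final bearing = (215.49° + 180°) mod 360° = 35.49°.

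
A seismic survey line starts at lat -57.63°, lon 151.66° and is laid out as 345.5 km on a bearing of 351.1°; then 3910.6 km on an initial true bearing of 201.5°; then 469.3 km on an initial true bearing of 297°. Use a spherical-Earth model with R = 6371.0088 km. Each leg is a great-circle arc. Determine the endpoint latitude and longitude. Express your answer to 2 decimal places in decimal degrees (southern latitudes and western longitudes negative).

Apply the spherical direct solution leg by leg, carrying full precision between legs.
Leg 1: from (-57.63°, 151.66°), δ = 345.5/6371.0088 = 0.054230 rad, θ = 351.1° → φ = -54.56°, λ = 150.83°.
Leg 2: from (-54.56°, 150.83°), δ = 3910.6/6371.0088 = 0.613812 rad, θ = 201.5° → φ = -77.62°, λ = 70.89°.
Leg 3: from (-77.62°, 70.89°), δ = 469.3/6371.0088 = 0.073662 rad, θ = 297° → φ = -75.23°, λ = 55.99°.

latitude -75.23°, longitude 55.99°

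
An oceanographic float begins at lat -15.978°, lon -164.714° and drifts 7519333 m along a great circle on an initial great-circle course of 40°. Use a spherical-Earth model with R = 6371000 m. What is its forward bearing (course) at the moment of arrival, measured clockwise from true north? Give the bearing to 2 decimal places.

final bearing 49.12°

δ = 7519333/6371000 = 1.180244 rad (67.6230°).
Converting: φ₁ = -0.278869 rad, θ = 0.698132 rad.
Applying the spherical law of cosines for sides, sin φ₂ = sin φ₁ cos δ + cos φ₁ sin δ cos θ = 0.576200, so φ₂ = 35.184°.
For the longitude increment, Δλ = atan2( sin θ sin δ cos φ₁, cos δ − sin φ₁ sin φ₂ ) = atan2(0.571422, 0.539309) = 46.656°.
λ₂ = -164.714° + 46.656° = -118.058°.
The forward bearing on arrival equals the back-azimuth from the destination plus 180°.
Back-azimuth from P₂ (35.18°, -118.06°) to P₁ (-15.98°, -164.71°), with Δλ' = λ₁ − λ₂ = -46.66°: atan2( sin Δλ' cos φ₁ , cos φ₂ sin φ₁ − sin φ₂ cos φ₁ cos Δλ' ) = 229.12°.
Final bearing = (229.12° + 180°) mod 360° = 49.12°.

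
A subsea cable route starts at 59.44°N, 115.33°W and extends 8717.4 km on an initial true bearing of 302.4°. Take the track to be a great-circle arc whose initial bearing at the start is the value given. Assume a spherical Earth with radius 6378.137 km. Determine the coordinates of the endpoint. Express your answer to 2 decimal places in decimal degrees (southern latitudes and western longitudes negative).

latitude 26.18°, longitude 131.80°

Central angle δ = d/R = 1.366763 rad.
With φ₁ = 59.44° = 1.037424 rad and θ = 302.4° = 5.277876 rad:
sin φ₂ = sin φ₁ cos δ + cos φ₁ sin δ cos θ = (0.861097)(0.202621) + (0.508440)(0.979257)(0.535827) = 0.441261
φ₂ = asin(0.441261) = 0.457004 rad = 26.18°.
For the longitude increment, Δλ = atan2( sin θ sin δ cos φ₁, cos δ − sin φ₁ sin φ₂ ) = atan2(-0.420386, -0.177348) = -112.87°.
λ₂ = -115.33° + -112.87° = -228.20°, normalized to (−180°, 180°] → 131.80°.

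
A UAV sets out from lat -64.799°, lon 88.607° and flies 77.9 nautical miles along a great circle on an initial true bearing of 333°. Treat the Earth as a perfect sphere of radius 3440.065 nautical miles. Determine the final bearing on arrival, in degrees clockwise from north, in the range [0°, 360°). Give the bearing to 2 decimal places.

final bearing 334.19°

δ = 77.9/3440.065 = 0.022645 rad (1.2975°).
With φ₁ = -64.799° = -1.130956 rad and θ = 333° = 5.811946 rad:
Destination latitude: φ₂ = arcsin( sin φ₁ cos δ + cos φ₁ sin δ cos θ ) = arcsin(-0.895997) = -63.637°.
Then Δλ = atan2(-0.004377, 0.189028) = -0.023151 rad, from sin θ sin δ cos φ₁ over cos δ − sin φ₁ sin φ₂.
λ₂ = 88.607° + -1.326° = 87.281°.
The forward bearing on arrival equals the back-azimuth from the destination plus 180°.
Back-azimuth from P₂ (-63.64°, 87.28°) to P₁ (-64.80°, 88.61°), with Δλ' = λ₁ − λ₂ = 1.33°: atan2( sin Δλ' cos φ₁ , cos φ₂ sin φ₁ − sin φ₂ cos φ₁ cos Δλ' ) = 154.19°.
Final bearing = (154.19° + 180°) mod 360° = 334.19°.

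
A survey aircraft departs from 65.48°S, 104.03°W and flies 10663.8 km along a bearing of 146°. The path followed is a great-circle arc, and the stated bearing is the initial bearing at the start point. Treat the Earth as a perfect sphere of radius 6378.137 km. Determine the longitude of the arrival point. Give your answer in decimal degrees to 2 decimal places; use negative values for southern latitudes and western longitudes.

δ = 10663.8/6378.137 = 1.671930 rad (95.7945°).
Converting: φ₁ = -1.142842 rad, θ = 2.548181 rad.
Destination latitude: φ₂ = arcsin( sin φ₁ cos δ + cos φ₁ sin δ cos θ ) = arcsin(-0.250445) = -14.50°.
For the longitude increment, Δλ = atan2( sin θ sin δ cos φ₁, cos δ − sin φ₁ sin φ₂ ) = atan2(0.230885, -0.328821) = 144.92°.
Hence λ₂ = -104.03° + 144.92° = 40.89°.

longitude 40.89°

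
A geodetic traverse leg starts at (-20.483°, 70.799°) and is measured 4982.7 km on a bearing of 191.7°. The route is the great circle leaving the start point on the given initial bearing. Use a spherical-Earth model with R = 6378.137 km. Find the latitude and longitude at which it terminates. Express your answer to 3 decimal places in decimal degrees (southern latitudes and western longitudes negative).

latitude -63.430°, longitude 52.182°

The arc subtends δ = 4982.7/6378.137 = 0.781216 rad at the centre.
Converting: φ₁ = -0.357496 rad, θ = 3.345796 rad.
Destination latitude: φ₂ = arcsin( sin φ₁ cos δ + cos φ₁ sin δ cos θ ) = arcsin(-0.894389) = -63.430°.
Δλ = atan2( sin θ sin δ cos φ₁ , cos δ − sin φ₁ sin φ₂ ) = atan2(-0.133763, 0.397085) = -0.324924 rad = -18.617°.
Hence λ₂ = 70.799° + -18.617° = 52.182°.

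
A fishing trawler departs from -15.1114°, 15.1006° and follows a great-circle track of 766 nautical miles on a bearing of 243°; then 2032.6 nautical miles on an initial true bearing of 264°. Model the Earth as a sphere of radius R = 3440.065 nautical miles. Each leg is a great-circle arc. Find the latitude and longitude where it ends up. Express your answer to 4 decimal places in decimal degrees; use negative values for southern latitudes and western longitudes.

latitude -20.2464°, longitude -33.2231°

Apply the spherical direct solution leg by leg, carrying full precision between legs.
Leg 1: from (-15.1114°, 15.1006°), δ = 766/3440.065 = 0.222670 rad, θ = 243° → φ = -20.5516°, λ = 2.9701°.
Leg 2: from (-20.5516°, 2.9701°), δ = 2032.6/3440.065 = 0.590861 rad, θ = 264° → φ = -20.2464°, λ = -33.2231°.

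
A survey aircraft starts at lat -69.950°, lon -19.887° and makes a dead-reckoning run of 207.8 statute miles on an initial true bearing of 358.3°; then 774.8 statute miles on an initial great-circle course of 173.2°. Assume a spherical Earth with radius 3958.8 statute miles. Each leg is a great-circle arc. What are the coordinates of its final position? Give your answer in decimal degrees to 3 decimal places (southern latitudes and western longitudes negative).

latitude -78.009°, longitude -13.752°

Apply the spherical direct solution leg by leg, carrying full precision between legs.
Leg 1: from (-69.950°, -19.887°), δ = 207.8/3958.8 = 0.052491 rad, θ = 358.3° → φ = -66.944°, λ = -20.115°.
Leg 2: from (-66.944°, -20.115°), δ = 774.8/3958.8 = 0.195716 rad, θ = 173.2° → φ = -78.009°, λ = -13.752°.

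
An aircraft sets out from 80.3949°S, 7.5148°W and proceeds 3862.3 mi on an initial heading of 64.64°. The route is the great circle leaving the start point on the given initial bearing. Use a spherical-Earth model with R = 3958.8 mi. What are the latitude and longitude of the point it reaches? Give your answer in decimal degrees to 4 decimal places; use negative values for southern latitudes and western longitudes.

The arc subtends δ = 3862.3/3958.8 = 0.975624 rad at the centre.
Converting: φ₁ = -1.403156 rad, θ = 1.128181 rad.
sin φ₂ = sin φ₁ cos δ + cos φ₁ sin δ cos θ = (-0.985981)(0.560652) + (0.166857)(0.828052)(0.428304) = -0.493615
φ₂ = asin(-0.493615) = -0.516241 rad = -29.5785°.
For the longitude increment, Δλ = atan2( sin θ sin δ cos φ₁, cos δ − sin φ₁ sin φ₂ ) = atan2(0.124851, 0.073957) = 59.3593°.
λ₂ = -7.5148° + 59.3593° = 51.8445°.

latitude -29.5785°, longitude 51.8445°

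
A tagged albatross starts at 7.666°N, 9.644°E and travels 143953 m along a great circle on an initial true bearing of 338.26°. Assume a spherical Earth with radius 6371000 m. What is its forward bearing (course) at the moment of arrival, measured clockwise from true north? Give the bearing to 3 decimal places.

final bearing 338.190°

δ = 143953/6371000 = 0.022595 rad (1.2946°).
Start latitude φ₁ = 0.133797 rad; initial bearing θ = 5.903751 rad.
Destination latitude: φ₂ = arcsin( sin φ₁ cos δ + cos φ₁ sin δ cos θ ) = arcsin(0.154163) = 8.868°.
For the longitude increment, Δλ = atan2( sin θ sin δ cos φ₁, cos δ − sin φ₁ sin φ₂ ) = atan2(-0.008294, 0.979180) = -0.485°.
Hence λ₂ = 9.644° + -0.485° = 9.159°.
The forward bearing on arrival equals the back-azimuth from the destination plus 180°.
Back-azimuth from P₂ (8.868°, 9.159°) to P₁ (7.666°, 9.644°), with Δλ' = λ₁ − λ₂ = 0.485°: atan2( sin Δλ' cos φ₁ , cos φ₂ sin φ₁ − sin φ₂ cos φ₁ cos Δλ' ) = 158.190°.
Final bearing = (158.190° + 180°) mod 360° = 338.190°.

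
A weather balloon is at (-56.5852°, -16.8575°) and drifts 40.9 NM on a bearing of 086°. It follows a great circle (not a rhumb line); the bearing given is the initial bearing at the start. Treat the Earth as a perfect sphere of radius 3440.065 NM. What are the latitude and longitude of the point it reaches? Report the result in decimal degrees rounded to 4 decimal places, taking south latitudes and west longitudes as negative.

δ = 40.9/3440.065 = 0.011889 rad (0.6812°).
Start latitude φ₁ = -0.987598 rad; initial bearing θ = 1.500983 rad.
Destination latitude: φ₂ = arcsin( sin φ₁ cos δ + cos φ₁ sin δ cos θ ) = arcsin(-0.834190) = -56.5316°.
Then Δλ = atan2(0.006531, 0.303626) = 0.021508 rad, from sin θ sin δ cos φ₁ over cos δ − sin φ₁ sin φ₂.
λ₂ = λ₁ + Δλ = -15.6252°.

latitude -56.5316°, longitude -15.6252°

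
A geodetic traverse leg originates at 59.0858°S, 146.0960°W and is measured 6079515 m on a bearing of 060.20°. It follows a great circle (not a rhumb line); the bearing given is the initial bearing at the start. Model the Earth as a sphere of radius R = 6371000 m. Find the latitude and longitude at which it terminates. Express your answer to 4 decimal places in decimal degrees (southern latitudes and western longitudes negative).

The arc subtends δ = 6079515/6371000 = 0.954248 rad at the centre.
Converting: φ₁ = -1.031242 rad, θ = 1.050688 rad.
Destination latitude: φ₂ = arcsin( sin φ₁ cos δ + cos φ₁ sin δ cos θ ) = arcsin(-0.287767) = -16.7243°.
Then Δλ = atan2(0.363734, 0.331337) = 0.831974 rad, from sin θ sin δ cos φ₁ over cos δ − sin φ₁ sin φ₂.
λ₂ = -146.0960° + 47.6686° = -98.4274°.

latitude -16.7243°, longitude -98.4274°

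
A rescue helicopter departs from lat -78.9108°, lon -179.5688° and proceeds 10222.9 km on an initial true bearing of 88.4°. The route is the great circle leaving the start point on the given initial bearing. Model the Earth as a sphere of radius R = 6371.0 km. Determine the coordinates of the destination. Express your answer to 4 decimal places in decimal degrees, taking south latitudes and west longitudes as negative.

The arc subtends δ = 10222.9/6371 = 1.604599 rad at the centre.
With φ₁ = -78.9108° = -1.377253 rad and θ = 88.4° = 1.542871 rad:
sin φ₂ = sin φ₁ cos δ + cos φ₁ sin δ cos θ = (-0.981329)(-0.033796) + (0.192337)(0.999429)(0.027922) = 0.038532
φ₂ = asin(0.038532) = 0.038542 rad = 2.2083°.
Δλ = atan2( sin θ sin δ cos φ₁ , cos δ − sin φ₁ sin φ₂ ) = atan2(0.192152, 0.004017) = 1.549895 rad = 88.8024°.
λ₂ = λ₁ + Δλ = -90.7664°.

latitude 2.2083°, longitude -90.7664°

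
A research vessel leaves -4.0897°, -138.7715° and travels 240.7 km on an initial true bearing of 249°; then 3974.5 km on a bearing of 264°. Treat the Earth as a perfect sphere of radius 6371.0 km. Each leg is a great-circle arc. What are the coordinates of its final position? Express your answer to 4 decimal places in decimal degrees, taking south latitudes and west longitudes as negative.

latitude -7.4490°, longitude -176.6664°

Apply the spherical direct solution leg by leg, carrying full precision between legs.
Leg 1: from (-4.0897°, -138.7715°), δ = 240.7/6371 = 0.037781 rad, θ = 249° → φ = -4.8627°, λ = -140.7996°.
Leg 2: from (-4.8627°, -140.7996°), δ = 3974.5/6371 = 0.623842 rad, θ = 264° → φ = -7.4490°, λ = -176.6664°.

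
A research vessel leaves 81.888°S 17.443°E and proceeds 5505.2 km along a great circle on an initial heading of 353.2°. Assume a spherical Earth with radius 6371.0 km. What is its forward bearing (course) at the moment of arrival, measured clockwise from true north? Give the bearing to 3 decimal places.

final bearing 358.866°

Angular distance δ = d/R = 5505.2 / 6371 = 0.864103 rad.
Converting: φ₁ = -1.429215 rad, θ = 6.164503 rad.
Applying the spherical law of cosines for sides, sin φ₂ = sin φ₁ cos δ + cos φ₁ sin δ cos θ = -0.536266, so φ₂ = -32.430°.
Then Δλ = atan2(-0.012707, 0.118423) = -0.106889 rad, from sin θ sin δ cos φ₁ over cos δ − sin φ₁ sin φ₂.
λ₂ = λ₁ + Δλ = 11.319°.
The forward bearing on arrival equals the back-azimuth from the destination plus 180°.
Back-azimuth from P₂ (-32.430°, 11.319°) to P₁ (-81.888°, 17.443°), with Δλ' = λ₁ − λ₂ = 6.124°: atan2( sin Δλ' cos φ₁ , cos φ₂ sin φ₁ − sin φ₂ cos φ₁ cos Δλ' ) = 178.866°.
Final bearing = (178.866° + 180°) mod 360° = 358.866°.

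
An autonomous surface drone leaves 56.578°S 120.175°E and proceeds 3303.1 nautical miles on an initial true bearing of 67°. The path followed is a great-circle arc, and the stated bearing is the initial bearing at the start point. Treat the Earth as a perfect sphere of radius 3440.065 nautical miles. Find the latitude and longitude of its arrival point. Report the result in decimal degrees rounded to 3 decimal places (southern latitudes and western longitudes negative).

Angular distance δ = d/R = 3303.1 / 3440.065 = 0.960185 rad.
With φ₁ = -56.578° = -0.987472 rad and θ = 67° = 1.169371 rad:
Destination latitude: φ₂ = arcsin( sin φ₁ cos δ + cos φ₁ sin δ cos θ ) = arcsin(-0.302229) = -17.592°.
Then Δλ = atan2(0.415396, 0.321117) = 0.912713 rad, from sin θ sin δ cos φ₁ over cos δ − sin φ₁ sin φ₂.
λ₂ = λ₁ + Δλ = 172.470°.

latitude -17.592°, longitude 172.470°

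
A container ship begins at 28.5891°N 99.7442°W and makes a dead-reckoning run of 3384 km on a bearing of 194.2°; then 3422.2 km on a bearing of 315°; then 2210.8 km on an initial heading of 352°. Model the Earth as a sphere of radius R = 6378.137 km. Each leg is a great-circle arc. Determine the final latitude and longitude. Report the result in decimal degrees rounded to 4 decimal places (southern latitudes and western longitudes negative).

latitude 39.8660°, longitude -133.0660°

Apply the spherical direct solution leg by leg, carrying full precision between legs.
Leg 1: from (28.5891°, -99.7442°), δ = 3384/6378.137 = 0.530562 rad, θ = 194.2° → φ = -1.0318°, λ = -106.8759°.
Leg 2: from (-1.0318°, -106.8759°), δ = 3422.2/6378.137 = 0.536552 rad, θ = 315° → φ = 20.2380°, λ = -129.5344°.
Leg 3: from (20.2380°, -129.5344°), δ = 2210.8/6378.137 = 0.346622 rad, θ = 352° → φ = 39.8660°, λ = -133.0660°.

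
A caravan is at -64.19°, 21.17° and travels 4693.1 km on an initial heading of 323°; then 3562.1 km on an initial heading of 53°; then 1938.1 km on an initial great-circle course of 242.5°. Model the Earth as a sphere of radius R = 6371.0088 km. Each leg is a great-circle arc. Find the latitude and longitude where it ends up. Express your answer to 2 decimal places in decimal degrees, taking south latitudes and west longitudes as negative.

Apply the spherical direct solution leg by leg, carrying full precision between legs.
Leg 1: from (-64.19°, 21.17°), δ = 4693.1/6371.0088 = 0.736634 rad, θ = 323° → φ = -25.67°, λ = -5.48°.
Leg 2: from (-25.67°, -5.48°), δ = 3562.1/6371.0088 = 0.559111 rad, θ = 53° → φ = -4.56°, λ = 19.67°.
Leg 3: from (-4.56°, 19.67°), δ = 1938.1/6371.0088 = 0.304206 rad, θ = 242.5° → φ = -12.34°, λ = 3.88°.

latitude -12.34°, longitude 3.88°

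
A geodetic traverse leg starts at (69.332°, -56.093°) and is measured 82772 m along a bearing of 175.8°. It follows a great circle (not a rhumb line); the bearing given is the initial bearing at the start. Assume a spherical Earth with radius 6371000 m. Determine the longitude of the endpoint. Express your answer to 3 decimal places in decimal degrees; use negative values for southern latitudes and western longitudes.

δ = 82772/6371000 = 0.012992 rad (0.7444°).
Start latitude φ₁ = 1.210072 rad; initial bearing θ = 3.068289 rad.
Applying the spherical law of cosines for sides, sin φ₂ = sin φ₁ cos δ + cos φ₁ sin δ cos θ = 0.930989, so φ₂ = 68.590°.
For the longitude increment, Δλ = atan2( sin θ sin δ cos φ₁, cos δ − sin φ₁ sin φ₂ ) = atan2(0.000336, 0.128844) = 0.149°.
λ₂ = λ₁ + Δλ = -55.944°.

longitude -55.944°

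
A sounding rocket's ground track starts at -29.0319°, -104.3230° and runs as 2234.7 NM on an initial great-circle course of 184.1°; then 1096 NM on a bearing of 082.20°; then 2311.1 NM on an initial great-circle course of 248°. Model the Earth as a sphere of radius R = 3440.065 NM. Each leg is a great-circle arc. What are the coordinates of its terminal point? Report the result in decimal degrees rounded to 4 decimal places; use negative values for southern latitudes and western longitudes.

Apply the spherical direct solution leg by leg, carrying full precision between legs.
Leg 1: from (-29.0319°, -104.3230°), δ = 2234.7/3440.065 = 0.649610 rad, θ = 184.1° → φ = -66.0600°, λ = -110.4411°.
Leg 2: from (-66.0600°, -110.4411°), δ = 1096/3440.065 = 0.318599 rad, θ = 82.2° → φ = -58.2906°, λ = -74.2533°.
Leg 3: from (-58.2906°, -74.2533°), δ = 2311.1/3440.065 = 0.671819 rad, θ = 248° → φ = -52.0368°, λ = -143.9913°.

latitude -52.0368°, longitude -143.9913°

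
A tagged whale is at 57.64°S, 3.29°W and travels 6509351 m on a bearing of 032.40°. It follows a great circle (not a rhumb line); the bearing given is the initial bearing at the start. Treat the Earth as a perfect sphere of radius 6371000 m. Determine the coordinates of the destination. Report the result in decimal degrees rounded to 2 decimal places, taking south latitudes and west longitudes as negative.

latitude -3.17°, longitude 23.95°

Central angle δ = d/R = 1.021716 rad.
Start latitude φ₁ = -1.006008 rad; initial bearing θ = 0.565487 rad.
Destination latitude: φ₂ = arcsin( sin φ₁ cos δ + cos φ₁ sin δ cos θ ) = arcsin(-0.055366) = -3.17°.
Then Δλ = atan2(0.244637, 0.475135) = 0.475480 rad, from sin θ sin δ cos φ₁ over cos δ − sin φ₁ sin φ₂.
λ₂ = -3.29° + 27.24° = 23.95°.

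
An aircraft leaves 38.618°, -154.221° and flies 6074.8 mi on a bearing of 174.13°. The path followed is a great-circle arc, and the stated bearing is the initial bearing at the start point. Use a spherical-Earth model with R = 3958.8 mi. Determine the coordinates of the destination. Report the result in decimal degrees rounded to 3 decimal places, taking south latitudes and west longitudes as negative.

latitude -48.944°, longitude -145.269°

Central angle δ = d/R = 1.534505 rad.
Converting: φ₁ = 0.674011 rad, θ = 3.039142 rad.
Applying the spherical law of cosines for sides, sin φ₂ = sin φ₁ cos δ + cos φ₁ sin δ cos θ = -0.754071, so φ₂ = -48.944°.
Then Δλ = atan2(0.079855, 0.506917) = 0.156246 rad, from sin θ sin δ cos φ₁ over cos δ − sin φ₁ sin φ₂.
λ₂ = -154.221° + 8.952° = -145.269°.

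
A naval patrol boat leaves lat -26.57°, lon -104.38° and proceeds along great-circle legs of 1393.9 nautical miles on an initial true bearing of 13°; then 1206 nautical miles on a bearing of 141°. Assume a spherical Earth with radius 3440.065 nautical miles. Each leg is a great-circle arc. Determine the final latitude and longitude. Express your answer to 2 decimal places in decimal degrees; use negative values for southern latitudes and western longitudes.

Apply the spherical direct solution leg by leg, carrying full precision between legs.
Leg 1: from (-26.57°, -104.38°), δ = 1393.9/3440.065 = 0.405196 rad, θ = 13° → φ = -3.87°, λ = -99.28°.
Leg 2: from (-3.87°, -99.28°), δ = 1206/3440.065 = 0.350575 rad, θ = 141° → φ = -19.25°, λ = -86.05°.

latitude -19.25°, longitude -86.05°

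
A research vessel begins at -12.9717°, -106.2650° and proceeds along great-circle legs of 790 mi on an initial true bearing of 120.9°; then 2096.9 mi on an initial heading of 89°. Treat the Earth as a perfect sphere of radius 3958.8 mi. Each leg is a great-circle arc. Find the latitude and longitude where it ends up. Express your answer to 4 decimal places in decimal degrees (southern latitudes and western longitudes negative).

Apply the spherical direct solution leg by leg, carrying full precision between legs.
Leg 1: from (-12.9717°, -106.2650°), δ = 790/3958.8 = 0.199555 rad, θ = 120.9° → φ = -18.6157°, λ = -95.9251°.
Leg 2: from (-18.6157°, -95.9251°), δ = 2096.9/3958.8 = 0.529681 rad, θ = 89° → φ = -15.4929°, λ = -64.3087°.

latitude -15.4929°, longitude -64.3087°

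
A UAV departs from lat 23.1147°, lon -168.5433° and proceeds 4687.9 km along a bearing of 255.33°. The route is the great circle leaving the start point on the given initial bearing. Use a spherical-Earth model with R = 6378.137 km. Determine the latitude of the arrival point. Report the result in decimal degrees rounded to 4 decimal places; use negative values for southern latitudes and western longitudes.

latitude 7.7604°

Central angle δ = d/R = 0.734995 rad.
Start latitude φ₁ = 0.403428 rad; initial bearing θ = 4.456349 rad.
sin φ₂ = sin φ₁ cos δ + cos φ₁ sin δ cos θ = (0.392573)(0.741834) + (0.919721)(0.670584)(-0.253251) = 0.135031
φ₂ = asin(0.135031) = 0.135445 rad = 7.7604°.
Δλ = atan2( sin θ sin δ cos φ₁ , cos δ − sin φ₁ sin φ₂ ) = atan2(-0.596644, 0.688824) = -0.713811 rad = -40.8984°.
λ₂ = -168.5433° + -40.8984° = -209.4417°, normalized to (−180°, 180°] → 150.5583°.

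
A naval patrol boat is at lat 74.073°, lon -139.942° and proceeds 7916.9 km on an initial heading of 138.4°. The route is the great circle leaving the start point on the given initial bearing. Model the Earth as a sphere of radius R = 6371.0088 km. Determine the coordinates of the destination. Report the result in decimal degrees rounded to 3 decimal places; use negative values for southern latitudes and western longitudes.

The arc subtends δ = 7916.9/6371.0088 = 1.242645 rad at the centre.
Start latitude φ₁ = 1.292818 rad; initial bearing θ = 2.415536 rad.
Applying the spherical law of cosines for sides, sin φ₂ = sin φ₁ cos δ + cos φ₁ sin δ cos θ = 0.115666, so φ₂ = 6.642°.
For the longitude increment, Δλ = atan2( sin θ sin δ cos φ₁, cos δ − sin φ₁ sin φ₂ ) = atan2(0.172468, 0.211068) = 39.253°.
λ₂ = -139.942° + 39.253° = -100.689°.

latitude 6.642°, longitude -100.689°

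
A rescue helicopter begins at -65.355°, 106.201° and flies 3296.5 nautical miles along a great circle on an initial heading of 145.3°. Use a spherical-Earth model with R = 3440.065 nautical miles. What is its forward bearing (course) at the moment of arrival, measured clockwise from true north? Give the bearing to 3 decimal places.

final bearing 23.477°

The arc subtends δ = 3296.5/3440.065 = 0.958267 rad at the centre.
Converting: φ₁ = -1.140660 rad, θ = 2.535963 rad.
Applying the spherical law of cosines for sides, sin φ₂ = sin φ₁ cos δ + cos φ₁ sin δ cos θ = -0.803069, so φ₂ = -53.424°.
Then Δλ = atan2(0.194229, -0.154978) = 2.244264 rad, from sin θ sin δ cos φ₁ over cos δ − sin φ₁ sin φ₂.
λ₂ = 106.201° + 128.587° = 234.788°, normalized to (−180°, 180°] → -125.212°.
The forward bearing on arrival equals the back-azimuth from the destination plus 180°.
Back-azimuth from P₂ (-53.424°, -125.212°) to P₁ (-65.355°, 106.201°), with Δλ' = λ₁ − λ₂ = 231.413°: atan2( sin Δλ' cos φ₁ , cos φ₂ sin φ₁ − sin φ₂ cos φ₁ cos Δλ' ) = 203.477°.
Final bearing = (203.477° + 180°) mod 360° = 23.477°.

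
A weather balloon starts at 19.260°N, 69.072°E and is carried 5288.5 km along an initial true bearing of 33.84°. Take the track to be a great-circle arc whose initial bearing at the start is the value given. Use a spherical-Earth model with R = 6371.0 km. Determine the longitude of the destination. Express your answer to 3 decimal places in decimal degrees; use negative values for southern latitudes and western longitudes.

Central angle δ = d/R = 0.830089 rad.
Start latitude φ₁ = 0.336150 rad; initial bearing θ = 0.590619 rad.
sin φ₂ = sin φ₁ cos δ + cos φ₁ sin δ cos θ = (0.329855)(0.674810) + (0.944031)(0.737992)(0.830596) = 0.801255
φ₂ = asin(0.801255) = 0.929390 rad = 53.250°.
Then Δλ = atan2(0.387968, 0.410511) = 0.757173 rad, from sin θ sin δ cos φ₁ over cos δ − sin φ₁ sin φ₂.
λ₂ = 69.072° + 43.383° = 112.455°.

longitude 112.455°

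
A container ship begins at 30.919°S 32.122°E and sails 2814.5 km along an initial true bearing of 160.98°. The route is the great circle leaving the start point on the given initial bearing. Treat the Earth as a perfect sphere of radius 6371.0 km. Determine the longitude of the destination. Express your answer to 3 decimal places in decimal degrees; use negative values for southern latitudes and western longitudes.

Angular distance δ = d/R = 2814.5 / 6371 = 0.441767 rad.
Start latitude φ₁ = -0.539638 rad; initial bearing θ = 2.809631 rad.
Destination latitude: φ₂ = arcsin( sin φ₁ cos δ + cos φ₁ sin δ cos θ ) = arcsin(-0.811255) = -54.219°.
Δλ = atan2( sin θ sin δ cos φ₁ , cos δ − sin φ₁ sin φ₂ ) = atan2(0.119534, 0.487154) = 0.240618 rad = 13.786°.
λ₂ = λ₁ + Δλ = 45.908°.

longitude 45.908°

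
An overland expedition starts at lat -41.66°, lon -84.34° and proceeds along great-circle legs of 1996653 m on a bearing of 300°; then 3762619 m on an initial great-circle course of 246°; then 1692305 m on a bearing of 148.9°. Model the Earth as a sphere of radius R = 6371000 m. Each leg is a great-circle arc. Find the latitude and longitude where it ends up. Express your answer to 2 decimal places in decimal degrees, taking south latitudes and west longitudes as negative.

latitude -51.01°, longitude -130.66°

Apply the spherical direct solution leg by leg, carrying full precision between legs.
Leg 1: from (-41.66°, -84.34°), δ = 1996653/6371000 = 0.313397 rad, θ = 300° → φ = -31.14°, λ = -102.52°.
Leg 2: from (-31.14°, -102.52°), δ = 3762619/6371000 = 0.590585 rad, θ = 246° → φ = -38.57°, λ = -143.10°.
Leg 3: from (-38.57°, -143.10°), δ = 1692305/6371000 = 0.265626 rad, θ = 148.9° → φ = -51.01°, λ = -130.66°.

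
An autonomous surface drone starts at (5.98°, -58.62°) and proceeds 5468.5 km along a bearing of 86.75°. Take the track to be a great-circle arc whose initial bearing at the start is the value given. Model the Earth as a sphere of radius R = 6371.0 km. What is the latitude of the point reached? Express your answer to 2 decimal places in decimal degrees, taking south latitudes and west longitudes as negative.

The arc subtends δ = 5468.5/6371 = 0.858342 rad at the centre.
Start latitude φ₁ = 0.104371 rad; initial bearing θ = 1.514073 rad.
sin φ₂ = sin φ₁ cos δ + cos φ₁ sin δ cos θ = (0.104181)(0.653693) + (0.994558)(0.756760)(0.056693) = 0.110772
φ₂ = asin(0.110772) = 0.111000 rad = 6.36°.
Then Δλ = atan2(0.751432, 0.642152) = 0.863654 rad, from sin θ sin δ cos φ₁ over cos δ − sin φ₁ sin φ₂.
Hence λ₂ = -58.62° + 49.48° = -9.14°.

latitude 6.36°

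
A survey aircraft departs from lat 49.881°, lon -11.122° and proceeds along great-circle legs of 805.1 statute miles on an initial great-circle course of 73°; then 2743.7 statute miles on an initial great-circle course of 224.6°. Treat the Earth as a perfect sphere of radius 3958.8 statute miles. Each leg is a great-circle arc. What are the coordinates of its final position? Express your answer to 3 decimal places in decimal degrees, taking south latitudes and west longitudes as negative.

Apply the spherical direct solution leg by leg, carrying full precision between legs.
Leg 1: from (49.881°, -11.122°), δ = 805.1/3958.8 = 0.203370 rad, θ = 73° → φ = 51.906°, λ = 7.122°.
Leg 2: from (51.906°, 7.122°), δ = 2743.7/3958.8 = 0.693064 rad, θ = 224.6° → φ = 18.952°, λ = -21.193°.

latitude 18.952°, longitude -21.193°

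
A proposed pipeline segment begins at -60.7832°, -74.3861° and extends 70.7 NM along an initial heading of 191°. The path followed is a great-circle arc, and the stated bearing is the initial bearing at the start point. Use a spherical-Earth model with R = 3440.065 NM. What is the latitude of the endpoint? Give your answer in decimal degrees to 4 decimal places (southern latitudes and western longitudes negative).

latitude -61.9383°

The arc subtends δ = 70.7/3440.065 = 0.020552 rad at the centre.
With φ₁ = -60.7832° = -1.060867 rad and θ = 191° = 3.333579 rad:
sin φ₂ = sin φ₁ cos δ + cos φ₁ sin δ cos θ = (-0.872779)(0.999789) + (0.488116)(0.020550)(-0.981627) = -0.882441
φ₂ = asin(-0.882441) = -1.081027 rad = -61.9383°.
Δλ = atan2( sin θ sin δ cos φ₁ , cos δ − sin φ₁ sin φ₂ ) = atan2(-0.001914, 0.229613) = -0.008336 rad = -0.4776°.
λ₂ = λ₁ + Δλ = -74.8637°.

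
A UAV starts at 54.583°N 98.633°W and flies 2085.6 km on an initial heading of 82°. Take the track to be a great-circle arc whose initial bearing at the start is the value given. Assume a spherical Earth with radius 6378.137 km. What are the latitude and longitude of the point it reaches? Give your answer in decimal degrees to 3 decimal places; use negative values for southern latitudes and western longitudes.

Angular distance δ = d/R = 2085.6 / 6378.137 = 0.326992 rad.
Start latitude φ₁ = 0.952653 rad; initial bearing θ = 1.431170 rad.
Applying the spherical law of cosines for sides, sin φ₂ = sin φ₁ cos δ + cos φ₁ sin δ cos θ = 0.797679, so φ₂ = 52.909°.
For the longitude increment, Δλ = atan2( sin θ sin δ cos φ₁, cos δ − sin φ₁ sin φ₂ ) = atan2(0.184329, 0.296939) = 31.830°.
λ₂ = -98.633° + 31.830° = -66.803°.

latitude 52.909°, longitude -66.803°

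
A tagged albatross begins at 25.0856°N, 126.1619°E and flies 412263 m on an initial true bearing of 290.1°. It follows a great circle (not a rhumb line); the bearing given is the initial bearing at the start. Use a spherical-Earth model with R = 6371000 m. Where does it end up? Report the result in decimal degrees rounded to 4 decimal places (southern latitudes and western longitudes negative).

The arc subtends δ = 412263/6371000 = 0.064709 rad at the centre.
Converting: φ₁ = 0.437826 rad, θ = 5.063200 rad.
sin φ₂ = sin φ₁ cos δ + cos φ₁ sin δ cos θ = (0.423972)(0.997907) + (0.905675)(0.064664)(0.343660) = 0.443211
φ₂ = asin(0.443211) = 0.459177 rad = 26.3089°.
For the longitude increment, Δλ = atan2( sin θ sin δ cos φ₁, cos δ − sin φ₁ sin φ₂ ) = atan2(-0.054998, 0.809998) = -3.8843°.
λ₂ = 126.1619° + -3.8843° = 122.2776°.

latitude 26.3089°, longitude 122.2776°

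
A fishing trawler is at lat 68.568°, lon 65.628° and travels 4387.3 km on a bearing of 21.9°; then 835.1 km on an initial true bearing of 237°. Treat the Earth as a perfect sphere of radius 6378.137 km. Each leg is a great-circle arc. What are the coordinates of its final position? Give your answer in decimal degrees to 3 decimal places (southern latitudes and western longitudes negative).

latitude 64.303°, longitude -170.672°

Apply the spherical direct solution leg by leg, carrying full precision between legs.
Leg 1: from (68.568°, 65.628°), δ = 4387.3/6378.137 = 0.687865 rad, θ = 21.9° → φ = 69.135°, λ = -156.045°.
Leg 2: from (69.135°, -156.045°), δ = 835.1/6378.137 = 0.130932 rad, θ = 237° → φ = 64.303°, λ = -170.672°.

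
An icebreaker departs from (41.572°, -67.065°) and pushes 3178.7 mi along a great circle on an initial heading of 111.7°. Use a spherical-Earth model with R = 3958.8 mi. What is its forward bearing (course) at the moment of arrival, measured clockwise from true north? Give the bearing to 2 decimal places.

final bearing 133.93°

Angular distance δ = d/R = 3178.7 / 3958.8 = 0.802945 rad.
Converting: φ₁ = 0.725568 rad, θ = 1.949533 rad.
Applying the spherical law of cosines for sides, sin φ₂ = sin φ₁ cos δ + cos φ₁ sin δ cos θ = 0.261904, so φ₂ = 15.183°.
Then Δλ = atan2(0.500062, 0.520801) = 0.765085 rad, from sin θ sin δ cos φ₁ over cos δ − sin φ₁ sin φ₂.
Hence λ₂ = -67.065° + 43.836° = -23.229°.
The forward bearing on arrival equals the back-azimuth from the destination plus 180°.
Back-azimuth from P₂ (15.18°, -23.23°) to P₁ (41.57°, -67.06°), with Δλ' = λ₁ − λ₂ = -43.84°: atan2( sin Δλ' cos φ₁ , cos φ₂ sin φ₁ − sin φ₂ cos φ₁ cos Δλ' ) = 313.93°.
Final bearing = (313.93° + 180°) mod 360° = 133.93°.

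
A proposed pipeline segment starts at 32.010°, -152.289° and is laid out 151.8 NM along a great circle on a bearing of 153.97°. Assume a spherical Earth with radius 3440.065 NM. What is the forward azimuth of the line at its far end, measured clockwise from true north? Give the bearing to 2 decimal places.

Angular distance δ = d/R = 151.8 / 3440.065 = 0.044127 rad.
With φ₁ = 32.010° = 0.558680 rad and θ = 153.97° = 2.687283 rad:
Applying the spherical law of cosines for sides, sin φ₂ = sin φ₁ cos δ + cos φ₁ sin δ cos θ = 0.495940, so φ₂ = 29.732°.
Δλ = atan2( sin θ sin δ cos φ₁ , cos δ − sin φ₁ sin φ₂ ) = atan2(0.016415, 0.736145) = 0.022295 rad = 1.277°.
Hence λ₂ = -152.289° + 1.277° = -151.012°.
The forward bearing on arrival equals the back-azimuth from the destination plus 180°.
Back-azimuth from P₂ (29.73°, -151.01°) to P₁ (32.01°, -152.29°), with Δλ' = λ₁ − λ₂ = -1.28°: atan2( sin Δλ' cos φ₁ , cos φ₂ sin φ₁ − sin φ₂ cos φ₁ cos Δλ' ) = 334.63°.
Final bearing = (334.63° + 180°) mod 360° = 154.63°.

final bearing 154.63°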